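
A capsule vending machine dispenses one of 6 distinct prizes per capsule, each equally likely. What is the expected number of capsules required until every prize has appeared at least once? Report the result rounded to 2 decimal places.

Split into phases: going from k distinct to k+1 distinct takes on average 6/(6-k) capsules.
E[T] = 6/6 + 6/5 + 6/4 + 6/3 + 6/2 + 6/1 = 6·H_{6}.
H_{6} = 2.450, so E[T] = 14.700.

14.70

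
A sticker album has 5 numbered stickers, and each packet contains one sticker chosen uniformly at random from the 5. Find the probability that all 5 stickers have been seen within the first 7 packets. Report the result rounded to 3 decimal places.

0.215

By inclusion–exclusion over which stickers are missing,
P(all seen) = Σ_{j=0}^{5} (-1)^j C(5,j)((5-j)/5)^7
= 1.0000 - 1.0486 + 0.2799 - 0.0164 + 0.0001 - 0.0000
= 0.2150.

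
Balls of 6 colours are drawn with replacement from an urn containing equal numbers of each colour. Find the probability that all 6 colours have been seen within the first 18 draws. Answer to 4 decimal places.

By inclusion–exclusion over which colours are missing,
P(all seen) = Σ_{j=0}^{6} (-1)^j C(6,j)((6-j)/6)^18
= 1.00000 - 0.22537 + 0.01015 - 0.00008 + 0.00000 - 0.00000 + 0.00000
= 0.78471.

0.7847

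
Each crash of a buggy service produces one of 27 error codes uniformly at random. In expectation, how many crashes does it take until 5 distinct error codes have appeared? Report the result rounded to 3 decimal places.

5.417

With k distinct error codes already seen, the next new one arrives after an expected 27/(27-k) crashes.
Sum over k = 0,...,4: E = 27/27 + 27/26 + 27/25 + 27/24 + 27/23 = 5.4174.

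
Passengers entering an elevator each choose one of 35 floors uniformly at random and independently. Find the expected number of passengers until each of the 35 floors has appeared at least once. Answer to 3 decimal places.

145.137

Split into phases: going from k distinct to k+1 distinct takes on average 35/(35-k) passengers.
E[T] = 35/35 + 35/34 + 35/33 + ... + 35/2 + 35/1 = 35·H_{35}.
H_{35} = 4.1468, so E[T] = 145.1373.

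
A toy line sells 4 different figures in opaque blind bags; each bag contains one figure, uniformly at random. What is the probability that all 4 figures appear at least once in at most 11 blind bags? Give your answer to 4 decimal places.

By inclusion–exclusion over which figures are missing,
P(all seen) = Σ_{j=0}^{4} (-1)^j C(4,j)((4-j)/4)^11
= 1.00000 - 0.16894 + 0.00293 - 0.00000 + 0.00000
= 0.83399.

0.8340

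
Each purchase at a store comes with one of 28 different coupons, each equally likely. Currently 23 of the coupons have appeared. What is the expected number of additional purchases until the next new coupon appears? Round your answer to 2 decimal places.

5.60

Each purchase yields a new coupon with probability (28-23)/28 = 5/28, so the wait is geometric with mean 28/5.
E = 28/5 = 5.600.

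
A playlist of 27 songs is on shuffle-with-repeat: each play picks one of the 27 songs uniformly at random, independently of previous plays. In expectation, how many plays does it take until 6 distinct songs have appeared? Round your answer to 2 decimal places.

6.64

Going from k to k+1 distinct takes a geometric number of plays with mean 27/(27-k).
Sum over k = 0,...,5: E = 27/27 + 27/26 + 27/25 + 27/24 + 27/23 + 27/22 = 6.645.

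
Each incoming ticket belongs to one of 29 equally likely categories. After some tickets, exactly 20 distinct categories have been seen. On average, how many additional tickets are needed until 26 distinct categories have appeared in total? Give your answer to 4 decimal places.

28.8734

The wait to go from k to k+1 distinct categories is geometric with mean 29/(29-k).
Sum over k = 20,...,25: E = 29/9 + 29/8 + 29/7 + 29/6 + 29/5 + 29/4 = 28.87341.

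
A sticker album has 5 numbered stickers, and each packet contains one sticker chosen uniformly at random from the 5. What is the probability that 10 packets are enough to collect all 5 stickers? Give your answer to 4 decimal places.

0.5225

Let A_i be the event that sticker i is missing after 10 packets. By inclusion–exclusion on the A_i,
P(all seen) = Σ_{j=0}^{5} (-1)^j C(5,j)((5-j)/5)^10
= 1.00000 - 0.53687 + 0.06047 - 0.00105 + 0.00000 - 0.00000
= 0.52255.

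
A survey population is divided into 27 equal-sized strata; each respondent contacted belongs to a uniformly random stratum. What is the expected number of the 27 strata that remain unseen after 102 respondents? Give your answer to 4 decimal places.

For each stratum, P(unseen after 102) = (26/27)^102 = 0.02129.
By linearity of expectation, E[unseen] = 27·(26/27)^102 = 0.57483.

0.5748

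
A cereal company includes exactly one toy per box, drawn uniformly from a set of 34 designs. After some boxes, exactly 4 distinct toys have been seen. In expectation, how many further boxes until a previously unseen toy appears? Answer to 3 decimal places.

The number of boxes until the next new toy is geometric with success probability 30/34, so its mean is 34/30.
E = 34/30 = 1.1333.

1.133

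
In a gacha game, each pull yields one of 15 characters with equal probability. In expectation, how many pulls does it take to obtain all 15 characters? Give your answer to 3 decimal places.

49.773

The wait to go from k to k+1 distinct characters is geometric with mean 15/(15-k).
E[T] = 15/15 + 15/14 + 15/13 + ... + 15/2 + 15/1 = 15·H_{15}.
H_{15} = 3.3182, so E[T] = 49.7734.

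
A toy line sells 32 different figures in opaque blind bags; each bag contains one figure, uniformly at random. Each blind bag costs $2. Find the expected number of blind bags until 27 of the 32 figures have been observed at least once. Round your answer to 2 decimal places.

With k distinct figures already seen, the next new one arrives after an expected 32/(32-k) blind bags.
Sum over k = 0,...,26: E = 32/32 + 32/31 + 32/30 + ... + 32/7 + 32/6 = 56.805.

56.81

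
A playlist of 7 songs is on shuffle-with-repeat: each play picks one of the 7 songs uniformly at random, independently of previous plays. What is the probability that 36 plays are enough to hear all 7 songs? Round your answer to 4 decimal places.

Let A_i be the event that song i is missing after 36 plays. By inclusion–exclusion on the A_i,
P(all seen) = Σ_{j=0}^{7} (-1)^j C(7,j)((7-j)/7)^36
= 1.00000 - 0.02723 + 0.00012 - 0.00000 + 0.00000 - 0.00000 + 0.00000 - 0.00000
= 0.97289.

0.9729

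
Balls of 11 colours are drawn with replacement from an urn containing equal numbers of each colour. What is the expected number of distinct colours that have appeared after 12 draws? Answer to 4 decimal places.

7.4951

For each colour, P(seen in 12 draws) = 1 - (10/11)^12 = 0.68137.
By linearity of expectation, E[distinct seen] = 11·(1 - (10/11)^12) = 7.49506.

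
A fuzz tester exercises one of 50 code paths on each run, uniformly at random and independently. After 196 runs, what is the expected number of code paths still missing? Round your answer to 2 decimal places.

For each code path, P(unseen after 196) = (49/50)^196 = 0.019.
By linearity of expectation, E[unseen] = 50·(49/50)^196 = 0.953.

0.95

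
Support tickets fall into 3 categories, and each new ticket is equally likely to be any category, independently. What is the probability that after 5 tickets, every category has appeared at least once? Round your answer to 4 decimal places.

0.6173

By inclusion–exclusion over which categories are missing,
P(all seen) = Σ_{j=0}^{3} (-1)^j C(3,j)((3-j)/3)^5
= 1.00000 - 0.39506 + 0.01235 - 0.00000
= 0.61728.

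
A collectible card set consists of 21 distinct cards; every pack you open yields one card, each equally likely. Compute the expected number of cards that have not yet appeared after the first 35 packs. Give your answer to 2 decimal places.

3.81

For each card, P(unseen after 35) = (20/21)^35 = 0.181.
By linearity of expectation, E[unseen] = 21·(20/21)^35 = 3.807.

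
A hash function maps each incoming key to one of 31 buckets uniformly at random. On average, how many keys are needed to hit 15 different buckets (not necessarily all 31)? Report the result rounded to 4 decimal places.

Going from k to k+1 distinct takes a geometric number of keys with mean 31/(31-k).
Sum over k = 0,...,14: E = 31/31 + 31/30 + 31/29 + ... + 31/18 + 31/17 = 20.04200.

20.0420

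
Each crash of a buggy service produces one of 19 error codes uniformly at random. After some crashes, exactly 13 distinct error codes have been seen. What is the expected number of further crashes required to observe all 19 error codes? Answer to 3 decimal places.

The wait to go from k to k+1 distinct error codes is geometric with mean 19/(19-k).
Sum over k = 13,...,18: E = 19/6 + 19/5 + 19/4 + 19/3 + 19/2 + 19/1 = 46.5500.

46.550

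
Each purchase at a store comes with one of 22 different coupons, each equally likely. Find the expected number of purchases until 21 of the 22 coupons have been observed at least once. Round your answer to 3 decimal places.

59.198

With k distinct coupons already seen, the next new one arrives after an expected 22/(22-k) purchases.
Sum over k = 0,...,20: E = 22/22 + 22/21 + 22/20 + ... + 22/3 + 22/2 = 59.1979.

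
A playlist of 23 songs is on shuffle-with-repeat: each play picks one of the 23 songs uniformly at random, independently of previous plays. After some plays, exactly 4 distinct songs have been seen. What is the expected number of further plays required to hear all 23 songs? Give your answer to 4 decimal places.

81.5980

With k distinct songs already seen, the next new one takes an expected 23/(23-k) plays.
Sum over k = 4,...,22: E = 23/19 + 23/18 + 23/17 + ... + 23/2 + 23/1 = 81.59801.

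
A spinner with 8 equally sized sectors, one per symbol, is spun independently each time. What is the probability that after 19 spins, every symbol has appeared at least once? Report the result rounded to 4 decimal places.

By inclusion–exclusion over which symbols are missing,
P(all seen) = Σ_{j=0}^{8} (-1)^j C(8,j)((8-j)/8)^19
= 1.00000 - 0.63277 + 0.11839 - 0.00741 + 0.00013 - 0.00000 + 0.00000 - 0.00000 + 0.00000
= 0.47835.

0.4783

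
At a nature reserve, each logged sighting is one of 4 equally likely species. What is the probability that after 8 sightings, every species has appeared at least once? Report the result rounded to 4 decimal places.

Let A_i be the event that species i is missing after 8 sightings. By inclusion–exclusion on the A_i,
P(all seen) = Σ_{j=0}^{4} (-1)^j C(4,j)((4-j)/4)^8
= 1.00000 - 0.40045 + 0.02344 - 0.00006 + 0.00000
= 0.62292.

0.6229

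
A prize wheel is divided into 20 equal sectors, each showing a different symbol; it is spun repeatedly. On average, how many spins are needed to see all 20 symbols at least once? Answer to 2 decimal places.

The wait to go from k to k+1 distinct symbols is geometric with mean 20/(20-k).
E[T] = 20/20 + 20/19 + 20/18 + ... + 20/2 + 20/1 = 20·H_{20}.
H_{20} = 3.598, so E[T] = 71.955.

71.95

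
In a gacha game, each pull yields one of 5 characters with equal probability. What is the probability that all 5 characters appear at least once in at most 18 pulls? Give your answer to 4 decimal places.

Let A_i be the event that character i is missing after 18 pulls. By inclusion–exclusion on the A_i,
P(all seen) = Σ_{j=0}^{5} (-1)^j C(5,j)((5-j)/5)^18
= 1.00000 - 0.09007 + 0.00102 - 0.00000 + 0.00000 - 0.00000
= 0.91094.

0.9109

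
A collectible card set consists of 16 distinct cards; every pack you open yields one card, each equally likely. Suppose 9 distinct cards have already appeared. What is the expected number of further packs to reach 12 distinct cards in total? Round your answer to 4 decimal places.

The wait to go from k to k+1 distinct cards is geometric with mean 16/(16-k).
Sum over k = 9,...,11: E = 16/7 + 16/6 + 16/5 = 8.15238.

8.1524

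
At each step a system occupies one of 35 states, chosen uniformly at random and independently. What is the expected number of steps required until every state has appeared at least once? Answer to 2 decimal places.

145.14

Split into phases: going from k distinct to k+1 distinct takes on average 35/(35-k) steps.
E[T] = 35/35 + 35/34 + 35/33 + ... + 35/2 + 35/1 = 35·H_{35}.
H_{35} = 4.147, so E[T] = 145.137.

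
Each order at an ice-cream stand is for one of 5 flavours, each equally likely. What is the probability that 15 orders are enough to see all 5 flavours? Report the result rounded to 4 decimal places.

0.8288

By inclusion–exclusion over which flavours are missing,
P(all seen) = Σ_{j=0}^{5} (-1)^j C(5,j)((5-j)/5)^15
= 1.00000 - 0.17592 + 0.00470 - 0.00001 + 0.00000 - 0.00000
= 0.82877.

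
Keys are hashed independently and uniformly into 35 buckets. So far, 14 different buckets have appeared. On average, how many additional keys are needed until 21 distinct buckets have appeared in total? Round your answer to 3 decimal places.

With k distinct buckets already seen, the next new one takes an expected 35/(35-k) keys.
Sum over k = 14,...,20: E = 35/21 + 35/20 + 35/19 + ... + 35/16 + 35/15 = 13.7829.

13.783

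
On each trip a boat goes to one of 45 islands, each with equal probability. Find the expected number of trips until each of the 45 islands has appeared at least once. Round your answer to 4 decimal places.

197.7727

Split into phases: going from k distinct to k+1 distinct takes on average 45/(45-k) trips.
E[T] = 45/45 + 45/44 + 45/43 + ... + 45/2 + 45/1 = 45·H_{45}.
H_{45} = 4.39495, so E[T] = 197.77267.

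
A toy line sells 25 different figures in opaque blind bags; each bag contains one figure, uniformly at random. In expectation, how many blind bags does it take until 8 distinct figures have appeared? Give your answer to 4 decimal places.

With k distinct figures already seen, the next new one arrives after an expected 25/(25-k) blind bags.
Sum over k = 0,...,7: E = 25/25 + 25/24 + 25/23 + ... + 25/19 + 25/18 = 9.41014.

9.4101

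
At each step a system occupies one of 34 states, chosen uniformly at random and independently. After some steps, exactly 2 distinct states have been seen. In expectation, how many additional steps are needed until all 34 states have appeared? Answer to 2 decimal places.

From k distinct to k+1 distinct takes on average 34/(34-k) steps.
Sum over k = 2,...,33: E = 34/32 + 34/31 + 34/30 + ... + 34/2 + 34/1 = 137.989.

137.99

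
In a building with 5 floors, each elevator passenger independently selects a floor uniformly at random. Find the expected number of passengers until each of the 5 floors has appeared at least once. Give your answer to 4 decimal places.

After k distinct floors have appeared, the next passenger gives a new one with probability (5-k)/5, so the expected wait for the (k+1)-th is 5/(5-k).
E[T] = 5/5 + 5/4 + 5/3 + 5/2 + 5/1 = 5·H_{5}.
H_{5} = 2.28333, so E[T] = 11.41667.

11.4167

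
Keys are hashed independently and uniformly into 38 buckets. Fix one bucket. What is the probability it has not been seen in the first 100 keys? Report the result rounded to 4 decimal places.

0.0695

On each key the fixed bucket fails to appear with probability 37/38.
P(still missing after 100) = (37/38)^100 = 0.06947.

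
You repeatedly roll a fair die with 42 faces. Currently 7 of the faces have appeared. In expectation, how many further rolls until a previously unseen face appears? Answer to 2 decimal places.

The number of rolls until the next new face is geometric with success probability 35/42, so its mean is 42/35.
E = 42/35 = 1.200.

1.20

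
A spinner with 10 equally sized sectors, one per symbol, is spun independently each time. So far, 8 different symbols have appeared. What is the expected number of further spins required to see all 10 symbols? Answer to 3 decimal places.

15.000

The wait to go from k to k+1 distinct symbols is geometric with mean 10/(10-k).
Sum over k = 8,...,9: E = 10/2 + 10/1 = 15.0000.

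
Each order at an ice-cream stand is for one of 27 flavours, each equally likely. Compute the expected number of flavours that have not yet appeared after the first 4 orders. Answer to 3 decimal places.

23.217

For each flavour, P(unseen after 4) = (26/27)^4 = 0.8599.
By linearity of expectation, E[unseen] = 27·(26/27)^4 = 23.2168.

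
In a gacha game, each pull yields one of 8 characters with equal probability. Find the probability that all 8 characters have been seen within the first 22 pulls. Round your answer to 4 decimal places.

By inclusion–exclusion over which characters are missing,
P(all seen) = Σ_{j=0}^{8} (-1)^j C(8,j)((8-j)/8)^22
= 1.00000 - 0.42390 + 0.04995 - 0.00181 + 0.00002 - 0.00000 + 0.00000 - 0.00000 + 0.00000
= 0.62425.

0.6243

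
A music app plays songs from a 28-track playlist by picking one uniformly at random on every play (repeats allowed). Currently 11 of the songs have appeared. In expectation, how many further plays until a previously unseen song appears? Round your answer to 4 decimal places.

Each play yields a new song with probability (28-11)/28 = 17/28, so the wait is geometric with mean 28/17.
E = 28/17 = 1.64706.

1.6471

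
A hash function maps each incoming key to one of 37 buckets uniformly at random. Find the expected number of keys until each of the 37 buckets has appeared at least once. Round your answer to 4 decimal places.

155.4587

After k distinct buckets have appeared, the next key gives a new one with probability (37-k)/37, so the expected wait for the (k+1)-th is 37/(37-k).
E[T] = 37/37 + 37/36 + 37/35 + ... + 37/2 + 37/1 = 37·H_{37}.
H_{37} = 4.20159, so E[T] = 155.45869.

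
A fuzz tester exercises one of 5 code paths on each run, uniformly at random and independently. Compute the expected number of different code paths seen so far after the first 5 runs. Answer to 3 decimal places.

3.362

For each code path, P(seen in 5 runs) = 1 - (4/5)^5 = 0.6723.
By linearity of expectation, E[distinct seen] = 5·(1 - (4/5)^5) = 3.3616.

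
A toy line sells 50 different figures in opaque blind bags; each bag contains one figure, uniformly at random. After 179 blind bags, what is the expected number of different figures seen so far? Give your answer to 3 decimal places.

For each figure, P(seen in 179 blind bags) = 1 - (49/50)^179 = 0.9731.
By linearity of expectation, E[distinct seen] = 50·(1 - (49/50)^179) = 48.6559.

48.656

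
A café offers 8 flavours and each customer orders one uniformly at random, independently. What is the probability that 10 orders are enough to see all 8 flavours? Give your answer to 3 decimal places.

By inclusion–exclusion over which flavours are missing,
P(all seen) = Σ_{j=0}^{8} (-1)^j C(8,j)((8-j)/8)^10
= 1.0000 - 2.1046 + 1.5768 - 0.5093 + 0.0684 - 0.0031 + 0.0000 - 0.0000 + 0.0000
= 0.0282.

0.028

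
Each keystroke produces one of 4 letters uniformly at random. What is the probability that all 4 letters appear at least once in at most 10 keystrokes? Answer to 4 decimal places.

0.7806

Let A_i be the event that letter i is missing after 10 keystrokes. By inclusion–exclusion on the A_i,
P(all seen) = Σ_{j=0}^{4} (-1)^j C(4,j)((4-j)/4)^10
= 1.00000 - 0.22525 + 0.00586 - 0.00000 + 0.00000
= 0.78060.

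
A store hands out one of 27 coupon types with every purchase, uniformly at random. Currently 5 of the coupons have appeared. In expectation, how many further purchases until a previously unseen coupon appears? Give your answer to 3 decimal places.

Each purchase yields a new coupon with probability (27-5)/27 = 22/27, so the wait is geometric with mean 27/22.
E = 27/22 = 1.2273.

1.227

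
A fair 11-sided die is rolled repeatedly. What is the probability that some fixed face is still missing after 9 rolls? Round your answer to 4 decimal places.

Each roll misses the fixed face with probability (11-1)/11 = 10/11, independently.
P(still missing after 9) = (10/11)^9 = 0.42410.

0.4241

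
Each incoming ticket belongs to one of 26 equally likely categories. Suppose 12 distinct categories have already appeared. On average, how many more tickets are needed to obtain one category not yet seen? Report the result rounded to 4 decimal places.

1.8571

Each ticket yields a new category with probability (26-12)/26 = 14/26, so the wait is geometric with mean 26/14.
E = 26/14 = 1.85714.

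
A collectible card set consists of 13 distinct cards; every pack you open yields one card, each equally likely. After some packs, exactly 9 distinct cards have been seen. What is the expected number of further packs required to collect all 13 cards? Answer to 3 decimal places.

27.083

From k distinct to k+1 distinct takes on average 13/(13-k) packs.
Sum over k = 9,...,12: E = 13/4 + 13/3 + 13/2 + 13/1 = 27.0833.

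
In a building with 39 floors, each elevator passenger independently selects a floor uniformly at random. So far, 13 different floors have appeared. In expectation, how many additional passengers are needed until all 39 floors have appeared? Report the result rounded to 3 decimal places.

150.322

The wait to go from k to k+1 distinct floors is geometric with mean 39/(39-k).
Sum over k = 13,...,38: E = 39/26 + 39/25 + 39/24 + ... + 39/2 + 39/1 = 150.3224.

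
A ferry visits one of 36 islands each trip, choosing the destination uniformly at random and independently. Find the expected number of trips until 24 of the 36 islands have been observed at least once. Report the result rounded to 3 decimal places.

38.569

Going from k to k+1 distinct takes a geometric number of trips with mean 36/(36-k).
Sum over k = 0,...,23: E = 36/36 + 36/35 + 36/34 + ... + 36/14 + 36/13 = 38.5685.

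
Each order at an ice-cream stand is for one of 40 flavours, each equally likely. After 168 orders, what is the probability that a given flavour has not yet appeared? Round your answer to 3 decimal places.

On each order the fixed flavour fails to appear with probability 39/40.
P(still missing after 168) = (39/40)^168 = 0.0142.

0.014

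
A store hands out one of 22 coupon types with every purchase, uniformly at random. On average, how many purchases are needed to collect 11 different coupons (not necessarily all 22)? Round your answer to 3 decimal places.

14.761

With k distinct coupons already seen, the next new one arrives after an expected 22/(22-k) purchases.
Sum over k = 0,...,10: E = 22/22 + 22/21 + 22/20 + ... + 22/13 + 22/12 = 14.7606.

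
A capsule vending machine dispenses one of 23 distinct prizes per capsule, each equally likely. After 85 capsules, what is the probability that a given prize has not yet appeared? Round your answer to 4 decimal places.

Each capsule misses the fixed prize with probability (23-1)/23 = 22/23, independently.
P(still missing after 85) = (22/23)^85 = 0.02286.

0.0229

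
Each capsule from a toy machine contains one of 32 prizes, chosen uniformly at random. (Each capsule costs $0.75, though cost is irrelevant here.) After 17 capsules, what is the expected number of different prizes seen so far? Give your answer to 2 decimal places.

For each prize, P(seen in 17 capsules) = 1 - (31/32)^17 = 0.417.
By linearity of expectation, E[distinct seen] = 32·(1 - (31/32)^17) = 13.347.

13.35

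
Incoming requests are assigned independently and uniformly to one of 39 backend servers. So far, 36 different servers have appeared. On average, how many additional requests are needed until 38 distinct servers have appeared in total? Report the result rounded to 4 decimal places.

With k distinct servers already seen, the next new one takes an expected 39/(39-k) requests.
Sum over k = 36,...,37: E = 39/3 + 39/2 = 32.50000.

32.5000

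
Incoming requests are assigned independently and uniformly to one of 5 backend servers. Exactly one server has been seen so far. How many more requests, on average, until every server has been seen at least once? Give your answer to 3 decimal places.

With k distinct servers already seen, the next new one takes an expected 5/(5-k) requests.
Sum over k = 1,...,4: E = 5/4 + 5/3 + 5/2 + 5/1 = 10.4167.

10.417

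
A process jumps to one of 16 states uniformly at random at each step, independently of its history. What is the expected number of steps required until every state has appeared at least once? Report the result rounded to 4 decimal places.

54.0917

Split into phases: going from k distinct to k+1 distinct takes on average 16/(16-k) steps.
E[T] = 16/16 + 16/15 + 16/14 + ... + 16/2 + 16/1 = 16·H_{16}.
H_{16} = 3.38073, so E[T] = 54.09166.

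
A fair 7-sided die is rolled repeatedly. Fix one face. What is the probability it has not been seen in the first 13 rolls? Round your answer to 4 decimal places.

On each roll the fixed face fails to appear with probability 6/7.
P(still missing after 13) = (6/7)^13 = 0.13480.

0.1348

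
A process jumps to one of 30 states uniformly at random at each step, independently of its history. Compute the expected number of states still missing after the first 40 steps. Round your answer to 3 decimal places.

7.730

For each state, P(unseen after 40) = (29/30)^40 = 0.2577.
By linearity of expectation, E[unseen] = 30·(29/30)^40 = 7.7302.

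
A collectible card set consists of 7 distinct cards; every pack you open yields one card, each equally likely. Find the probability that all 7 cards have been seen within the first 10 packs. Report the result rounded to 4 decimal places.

By inclusion–exclusion over which cards are missing,
P(all seen) = Σ_{j=0}^{7} (-1)^j C(7,j)((7-j)/7)^10
= 1.00000 - 1.49841 + 0.72600 - 0.12992 + 0.00732 - 0.00008 + 0.00000 - 0.00000
= 0.10491.

0.1049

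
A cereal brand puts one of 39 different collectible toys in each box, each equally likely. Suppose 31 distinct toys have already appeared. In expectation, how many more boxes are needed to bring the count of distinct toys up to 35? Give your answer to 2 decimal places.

With k distinct toys already seen, the next new one takes an expected 39/(39-k) boxes.
Sum over k = 31,...,34: E = 39/8 + 39/7 + 39/6 + 39/5 = 24.746.

24.75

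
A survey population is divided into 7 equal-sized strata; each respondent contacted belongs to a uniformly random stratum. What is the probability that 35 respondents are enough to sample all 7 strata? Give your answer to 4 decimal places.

By inclusion–exclusion over which strata are missing,
P(all seen) = Σ_{j=0}^{7} (-1)^j C(7,j)((7-j)/7)^35
= 1.00000 - 0.03177 + 0.00016 - 0.00000 + 0.00000 - 0.00000 + 0.00000 - 0.00000
= 0.96840.

0.9684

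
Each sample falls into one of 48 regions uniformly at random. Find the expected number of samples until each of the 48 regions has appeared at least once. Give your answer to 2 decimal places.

The wait to go from k to k+1 distinct regions is geometric with mean 48/(48-k).
E[T] = 48/48 + 48/47 + 48/46 + ... + 48/2 + 48/1 = 48·H_{48}.
H_{48} = 4.459, so E[T] = 214.022.

214.02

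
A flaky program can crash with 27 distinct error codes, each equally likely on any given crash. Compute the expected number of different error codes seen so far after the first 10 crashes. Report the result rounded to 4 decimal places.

For each error code, P(seen in 10 crashes) = 1 - (26/27)^10 = 0.31436.
By linearity of expectation, E[distinct seen] = 27·(1 - (26/27)^10) = 8.48773.

8.4877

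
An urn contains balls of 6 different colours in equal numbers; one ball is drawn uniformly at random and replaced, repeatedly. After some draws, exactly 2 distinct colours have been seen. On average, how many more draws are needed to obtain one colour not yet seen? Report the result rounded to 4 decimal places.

1.5000

The number of draws until the next new colour is geometric with success probability 4/6, so its mean is 6/4.
E = 6/4 = 1.50000.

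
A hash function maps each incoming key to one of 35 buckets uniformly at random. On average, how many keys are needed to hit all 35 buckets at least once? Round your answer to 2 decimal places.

Split into phases: going from k distinct to k+1 distinct takes on average 35/(35-k) keys.
E[T] = 35/35 + 35/34 + 35/33 + ... + 35/2 + 35/1 = 35·H_{35}.
H_{35} = 4.147, so E[T] = 145.137.

145.14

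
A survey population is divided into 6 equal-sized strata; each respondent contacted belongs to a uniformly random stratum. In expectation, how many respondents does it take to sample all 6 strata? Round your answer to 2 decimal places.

14.70

The wait to go from k to k+1 distinct strata is geometric with mean 6/(6-k).
E[T] = 6/6 + 6/5 + 6/4 + 6/3 + 6/2 + 6/1 = 6·H_{6}.
H_{6} = 2.450, so E[T] = 14.700.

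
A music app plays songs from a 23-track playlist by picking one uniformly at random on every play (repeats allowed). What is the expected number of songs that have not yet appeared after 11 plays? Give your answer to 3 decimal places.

For each song, P(unseen after 11) = (22/23)^11 = 0.6133.
By linearity of expectation, E[unseen] = 23·(22/23)^11 = 14.1049.

14.105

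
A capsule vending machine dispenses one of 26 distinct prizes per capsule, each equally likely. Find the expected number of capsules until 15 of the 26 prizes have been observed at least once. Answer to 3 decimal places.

21.698

With k distinct prizes already seen, the next new one arrives after an expected 26/(26-k) capsules.
Sum over k = 0,...,14: E = 26/26 + 26/25 + 26/24 + ... + 26/13 + 26/12 = 21.6981.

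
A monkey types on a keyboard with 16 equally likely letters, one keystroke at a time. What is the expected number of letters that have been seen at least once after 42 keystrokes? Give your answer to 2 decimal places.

For each letter, P(seen in 42 keystrokes) = 1 - (15/16)^42 = 0.934.
By linearity of expectation, E[distinct seen] = 16·(1 - (15/16)^42) = 14.936.

14.94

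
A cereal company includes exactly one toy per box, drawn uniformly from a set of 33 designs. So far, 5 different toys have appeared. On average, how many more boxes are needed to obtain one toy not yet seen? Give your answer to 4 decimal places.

1.1786

Each box yields a new toy with probability (33-5)/33 = 28/33, so the wait is geometric with mean 33/28.
E = 33/28 = 1.17857.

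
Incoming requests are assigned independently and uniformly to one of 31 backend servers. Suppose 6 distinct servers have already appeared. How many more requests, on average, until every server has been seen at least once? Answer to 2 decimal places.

With k distinct servers already seen, the next new one takes an expected 31/(31-k) requests.
Sum over k = 6,...,30: E = 31/25 + 31/24 + 31/23 + ... + 31/2 + 31/1 = 118.295.

118.29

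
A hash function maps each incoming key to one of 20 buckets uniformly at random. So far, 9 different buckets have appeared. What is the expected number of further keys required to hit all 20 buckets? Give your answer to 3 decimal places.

60.398

From k distinct to k+1 distinct takes on average 20/(20-k) keys.
Sum over k = 9,...,19: E = 20/11 + 20/10 + 20/9 + ... + 20/2 + 20/1 = 60.3975.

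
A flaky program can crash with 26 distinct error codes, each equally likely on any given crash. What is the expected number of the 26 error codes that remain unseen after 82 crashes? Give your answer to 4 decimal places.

For each error code, P(unseen after 82) = (25/26)^82 = 0.04011.
By linearity of expectation, E[unseen] = 26·(25/26)^82 = 1.04289.

1.0429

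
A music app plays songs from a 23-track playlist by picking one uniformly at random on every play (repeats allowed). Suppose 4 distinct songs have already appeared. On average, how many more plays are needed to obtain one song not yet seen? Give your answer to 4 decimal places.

The number of plays until the next new song is geometric with success probability 19/23, so its mean is 23/19.
E = 23/19 = 1.21053.

1.2105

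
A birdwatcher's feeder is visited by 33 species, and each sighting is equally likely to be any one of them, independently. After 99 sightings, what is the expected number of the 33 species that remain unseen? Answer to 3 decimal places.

For each species, P(unseen after 99) = (32/33)^99 = 0.0475.
By linearity of expectation, E[unseen] = 33·(32/33)^99 = 1.5685.

1.568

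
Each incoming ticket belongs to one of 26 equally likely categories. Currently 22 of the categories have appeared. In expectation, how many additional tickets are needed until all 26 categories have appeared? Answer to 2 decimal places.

54.17

From k distinct to k+1 distinct takes on average 26/(26-k) tickets.
Sum over k = 22,...,25: E = 26/4 + 26/3 + 26/2 + 26/1 = 54.167.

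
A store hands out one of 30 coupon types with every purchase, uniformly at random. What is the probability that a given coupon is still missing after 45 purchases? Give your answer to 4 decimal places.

0.2175

On each purchase the fixed coupon fails to appear with probability 29/30.
P(still missing after 45) = (29/30)^45 = 0.21750.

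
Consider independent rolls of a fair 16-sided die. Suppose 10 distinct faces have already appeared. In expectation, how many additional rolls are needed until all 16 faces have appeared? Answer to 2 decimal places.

With k distinct faces already seen, the next new one takes an expected 16/(16-k) rolls.
Sum over k = 10,...,15: E = 16/6 + 16/5 + 16/4 + 16/3 + 16/2 + 16/1 = 39.200.

39.20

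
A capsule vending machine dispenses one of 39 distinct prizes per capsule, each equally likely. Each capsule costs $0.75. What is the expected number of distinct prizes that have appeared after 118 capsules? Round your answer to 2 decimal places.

For each prize, P(seen in 118 capsules) = 1 - (38/39)^118 = 0.953.
By linearity of expectation, E[distinct seen] = 39·(1 - (38/39)^118) = 37.181.

37.18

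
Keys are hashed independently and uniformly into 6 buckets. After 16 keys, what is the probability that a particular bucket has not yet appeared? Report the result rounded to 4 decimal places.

0.0541

Each key misses the fixed bucket with probability (6-1)/6 = 5/6, independently.
P(still missing after 16) = (5/6)^16 = 0.05409.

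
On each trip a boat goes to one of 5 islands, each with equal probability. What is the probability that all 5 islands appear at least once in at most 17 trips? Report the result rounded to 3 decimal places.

By inclusion–exclusion over which islands are missing,
P(all seen) = Σ_{j=0}^{5} (-1)^j C(5,j)((5-j)/5)^17
= 1.0000 - 0.1126 + 0.0017 - 0.0000 + 0.0000 - 0.0000
= 0.8891.

0.889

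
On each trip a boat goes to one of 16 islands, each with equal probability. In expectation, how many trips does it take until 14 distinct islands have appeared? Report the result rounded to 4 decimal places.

30.0917

Going from k to k+1 distinct takes a geometric number of trips with mean 16/(16-k).
Sum over k = 0,...,13: E = 16/16 + 16/15 + 16/14 + ... + 16/4 + 16/3 = 30.09166.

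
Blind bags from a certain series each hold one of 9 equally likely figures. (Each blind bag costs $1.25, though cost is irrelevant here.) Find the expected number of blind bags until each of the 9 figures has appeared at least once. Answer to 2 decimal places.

25.46

Split into phases: going from k distinct to k+1 distinct takes on average 9/(9-k) blind bags.
E[T] = 9/9 + 9/8 + 9/7 + ... + 9/2 + 9/1 = 9·H_{9}.
H_{9} = 2.829, so E[T] = 25.461.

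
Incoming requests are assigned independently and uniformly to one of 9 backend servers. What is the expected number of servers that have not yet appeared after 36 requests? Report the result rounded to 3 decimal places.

For each server, P(unseen after 36) = (8/9)^36 = 0.0144.
By linearity of expectation, E[unseen] = 9·(8/9)^36 = 0.1296.

0.130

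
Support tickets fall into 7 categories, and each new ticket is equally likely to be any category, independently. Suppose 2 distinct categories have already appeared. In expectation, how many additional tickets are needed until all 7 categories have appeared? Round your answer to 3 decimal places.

From k distinct to k+1 distinct takes on average 7/(7-k) tickets.
Sum over k = 2,...,6: E = 7/5 + 7/4 + 7/3 + 7/2 + 7/1 = 15.9833.

15.983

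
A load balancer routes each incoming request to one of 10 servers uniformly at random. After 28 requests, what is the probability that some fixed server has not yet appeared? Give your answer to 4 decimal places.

0.0523

Each request misses the fixed server with probability (10-1)/10 = 9/10, independently.
P(still missing after 28) = (9/10)^28 = 0.05233.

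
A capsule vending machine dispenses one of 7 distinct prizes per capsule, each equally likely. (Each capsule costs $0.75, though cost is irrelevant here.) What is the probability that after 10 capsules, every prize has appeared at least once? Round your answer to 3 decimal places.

0.105

Let A_i be the event that prize i is missing after 10 capsules. By inclusion–exclusion on the A_i,
P(all seen) = Σ_{j=0}^{7} (-1)^j C(7,j)((7-j)/7)^10
= 1.0000 - 1.4984 + 0.7260 - 0.1299 + 0.0073 - 0.0001 + 0.0000 - 0.0000
= 0.1049.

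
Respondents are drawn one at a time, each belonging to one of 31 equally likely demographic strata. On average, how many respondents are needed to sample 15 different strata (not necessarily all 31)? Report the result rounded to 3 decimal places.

Going from k to k+1 distinct takes a geometric number of respondents with mean 31/(31-k).
Sum over k = 0,...,14: E = 31/31 + 31/30 + 31/29 + ... + 31/18 + 31/17 = 20.0420.

20.042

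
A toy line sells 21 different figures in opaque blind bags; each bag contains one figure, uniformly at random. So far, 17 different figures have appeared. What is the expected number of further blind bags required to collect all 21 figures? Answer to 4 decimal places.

With k distinct figures already seen, the next new one takes an expected 21/(21-k) blind bags.
Sum over k = 17,...,20: E = 21/4 + 21/3 + 21/2 + 21/1 = 43.75000.

43.7500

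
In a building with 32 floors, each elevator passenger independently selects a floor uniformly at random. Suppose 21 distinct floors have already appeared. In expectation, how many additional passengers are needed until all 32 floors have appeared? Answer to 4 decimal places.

From k distinct to k+1 distinct takes on average 32/(32-k) passengers.
Sum over k = 21,...,31: E = 32/11 + 32/10 + 32/9 + ... + 32/2 + 32/1 = 96.63608.

96.6361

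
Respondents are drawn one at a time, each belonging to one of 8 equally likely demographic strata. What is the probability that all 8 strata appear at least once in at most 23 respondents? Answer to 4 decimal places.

Let A_i be the event that stratum i is missing after 23 respondents. By inclusion–exclusion on the A_i,
P(all seen) = Σ_{j=0}^{8} (-1)^j C(8,j)((8-j)/8)^23
= 1.00000 - 0.37092 + 0.03746 - 0.00113 + 0.00001 - 0.00000 + 0.00000 - 0.00000 + 0.00000
= 0.66542.

0.6654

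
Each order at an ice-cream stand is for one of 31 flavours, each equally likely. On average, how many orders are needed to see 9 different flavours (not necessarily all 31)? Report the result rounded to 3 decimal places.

10.429

Going from k to k+1 distinct takes a geometric number of orders with mean 31/(31-k).
Sum over k = 0,...,8: E = 31/31 + 31/30 + 31/29 + ... + 31/24 + 31/23 = 10.4294.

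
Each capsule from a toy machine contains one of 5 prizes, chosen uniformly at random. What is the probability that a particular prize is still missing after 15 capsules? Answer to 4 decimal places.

Each capsule misses the fixed prize with probability (5-1)/5 = 4/5, independently.
P(still missing after 15) = (4/5)^15 = 0.03518.

0.0352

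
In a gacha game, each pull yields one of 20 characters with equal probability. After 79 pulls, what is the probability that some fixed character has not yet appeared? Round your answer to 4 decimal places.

0.0174

On each pull the fixed character fails to appear with probability 19/20.
P(still missing after 79) = (19/20)^79 = 0.01738.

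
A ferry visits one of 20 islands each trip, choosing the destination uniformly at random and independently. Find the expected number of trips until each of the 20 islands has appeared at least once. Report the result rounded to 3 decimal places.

71.955

Split into phases: going from k distinct to k+1 distinct takes on average 20/(20-k) trips.
E[T] = 20/20 + 20/19 + 20/18 + ... + 20/2 + 20/1 = 20·H_{20}.
H_{20} = 3.5977, so E[T] = 71.9548.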